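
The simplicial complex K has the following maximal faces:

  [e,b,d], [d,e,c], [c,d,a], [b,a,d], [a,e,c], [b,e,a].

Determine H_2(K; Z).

H_2 ≅ Z.

Take the total order a < b < c < d < e on the vertex set. Then K (dimension 2) consists of the simplices:

  0-simplices (5): a, b, c, d, e
  1-simplices (9): ab, ac, ad, ae, bd, be, cd, ce, de
  2-simplices (6): abd, abe, acd, ace, bde, cde

giving chain groups C_0 ≅ Z^5, C_1 ≅ Z^9, C_2 ≅ Z^6.

∂_1: C_1 → C_0 is given by ∂[p,q] = [q] − [p]. For instance
  ∂cd = d − c.
This gives a 5×9 integer matrix of rank 4; reducing to Smith normal form yields diagonal entries (1,1,1,1).

∂_2: C_2 → C_1 maps a triangle to the signed sum of its edges. For instance
  ∂abe = be − ae + ab,
  ∂acd = cd − ad + ac.
The 9×6 boundary matrix has rank 5 and Smith normal form diag(1,1,1,1,1).

Computing H_k = (kernel of ∂_k) / (image of ∂_{k+1}):

  H_2: rank ker ∂_2 − rank ∂_3 = (6 − 5) − 0 = 1, and there is no ∂_3, so H_2 ≅ Z.

(K is a triangulation of the 2-sphere S^2.)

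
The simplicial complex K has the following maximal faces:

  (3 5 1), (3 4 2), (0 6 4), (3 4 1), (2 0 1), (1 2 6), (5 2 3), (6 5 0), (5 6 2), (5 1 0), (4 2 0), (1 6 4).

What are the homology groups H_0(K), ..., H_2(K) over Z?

Fix the vertex order 0 < 1 < 2 < 3 < 4 < 5 < 6 and write every simplex with vertices in increasing order. Then dim K = 2 and the simplices of K are:

  0-simplices (7): [0], [1], [2], [3], [4], [5], [6]
  1-simplices (18): [0,1], [0,2], [0,4], [0,5], [0,6], [1,2], [1,3], [1,4], [1,5], [1,6], [2,3], [2,4], [2,5], [2,6], [3,4], [3,5], [4,6], [5,6]
  2-simplices (12): [0,1,2], [0,1,5], [0,2,4], [0,4,6], [0,5,6], [1,2,6], [1,3,4], [1,3,5], [1,4,6], [2,3,4], [2,3,5], [2,5,6]

so the chain groups are C_0 ≅ Z^7, C_1 ≅ Z^18, C_2 ≅ Z^12.

Boundary ∂_1: C_1 → C_0 is given by ∂[p,q] = [q] − [p].
The resulting 7×18 matrix has rank 6, and its Smith normal form has invariant factors (1,1,1,1,1,1).

Boundary ∂_2: C_2 → C_1 acts by ∂[p,q,r] = [q,r] − [p,r] + [p,q]. For instance
  ∂[0,1,5] = [1,5] − [0,5] + [0,1],
  ∂[2,5,6] = [5,6] − [2,6] + [2,5].
This gives a 18×12 integer matrix of rank 12; reducing to Smith normal form yields diagonal entries (1,1,1,1,1,1,1,1,1,1,1,2).

Computing H_k = (kernel of ∂_k) / (image of ∂_{k+1}):

  H_0: rank C_0 − rank ∂_1 = 7 − 6 = 1, and the invariant factors of ∂_1 are all 1, so H_0 = Z.
  H_1: rank ker ∂_1 − rank ∂_2 = (18 − 6) − 12 = 0, and ∂_2 has invariant factor 2 > 1, so H_1 = Z/2.
  H_2: rank ker ∂_2 − rank ∂_3 = (12 − 12) − 0 = 0, and there is no ∂_3, so H_2 = 0.

H_0 ≅ Z,  H_1 ≅ Z/2,  H_2 = 0.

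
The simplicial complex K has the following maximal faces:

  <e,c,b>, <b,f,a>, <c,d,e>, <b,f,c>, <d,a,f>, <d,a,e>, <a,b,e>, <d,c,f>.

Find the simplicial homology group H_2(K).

Fix the vertex order a < b < c < d < e < f and write every simplex with vertices in increasing order. Then dim K = 2 and the simplices of K are:

  0-simplices (6): a, b, c, d, e, f
  1-simplices (12): ab, ad, ae, af, bc, be, bf, cd, ce, cf, de, df
  2-simplices (8): abe, abf, ade, adf, bce, bcf, cde, cdf

giving chain groups C_0 ≅ Z^6, C_1 ≅ Z^12, C_2 ≅ Z^8.

Boundary ∂_1: C_1 → C_0 is given by ∂[p,q] = [q] − [p].
This gives a 6×12 integer matrix of rank 5; reducing to Smith normal form yields diagonal entries (1,1,1,1,1).

Boundary ∂_2: C_2 → C_1 acts by ∂[p,q,r] = [q,r] − [p,r] + [p,q]. For instance
  ∂bcf = cf − bf + bc,
  ∂cde = de − ce + cd.
The 12×8 boundary matrix has rank 7 and Smith normal form diag(1,1,1,1,1,1,1).

Reading off H_k = ker ∂_k / im ∂_{k+1}:

  H_2: rank ker ∂_2 − rank ∂_3 = (8 − 7) − 0 = 1, and there is no ∂_3, so H_2 ≅ Z.

H_2 = Z.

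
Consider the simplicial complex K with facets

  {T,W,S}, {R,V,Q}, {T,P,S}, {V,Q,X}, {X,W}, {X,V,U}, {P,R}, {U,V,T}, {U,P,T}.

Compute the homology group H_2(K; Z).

Take the total order P < Q < R < S < T < U < V < W < X on the vertex set. Then K (dimension 2) consists of the simplices:

  0-simplices (9): P, Q, R, S, T, U, V, W, X
  1-simplices (17): PR, PS, PT, PU, QR, QV, QX, RV, ST, SW, TU, TV, TW, UV, UX, VX, WX
  2-simplices (7): PST, PTU, QRV, QVX, STW, TUV, UVX

Hence C_0 ≅ Z^9, C_1 ≅ Z^17, C_2 ≅ Z^7.

The boundary map ∂_1: C_1 → C_0 sends each edge [p,q] (with p < q) to q − p. For instance
  ∂PS = S − P.
The 9×17 boundary matrix has rank 8 and Smith normal form diag(1,1,1,1,1,1,1,1).

The boundary map ∂_2: C_2 → C_1 maps a triangle to the signed sum of its edges. For instance
  ∂PTU = TU − PU + PT,
  ∂PST = ST − PT + PS.
As a 17×7 matrix over Z this has rank 7, with invariant factors (1,1,1,1,1,1,1).

Reading off H_k = ker ∂_k / im ∂_{k+1}:

  H_2: rank ker ∂_2 − rank ∂_3 = (7 − 7) − 0 = 0, and there is no ∂_3, so H_2 ≅ 0.

H_2 = 0.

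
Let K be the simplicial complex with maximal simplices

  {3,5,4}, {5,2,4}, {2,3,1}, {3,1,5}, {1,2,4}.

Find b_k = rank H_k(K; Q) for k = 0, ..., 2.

b_0 = 1, b_1 = 1, b_2 = 0.

K has 5 vertices, 10 edges, 5 triangles.
rank ∂_0 = 0, rank ∂_1 = 4 ⇒ b_0 = 5 − 0 − 4 = 1; all invariant factors of ∂_1 are 1 so no torsion. So H_0 = Z.
rank ∂_1 = 4, rank ∂_2 = 5 ⇒ b_1 = 10 − 4 − 5 = 1; all invariant factors of ∂_2 are 1 so no torsion. So H_1 = Z.
rank ∂_2 = 5, rank ∂_3 = 0 ⇒ b_2 = 5 − 5 − 0 = 0. So H_2 = 0.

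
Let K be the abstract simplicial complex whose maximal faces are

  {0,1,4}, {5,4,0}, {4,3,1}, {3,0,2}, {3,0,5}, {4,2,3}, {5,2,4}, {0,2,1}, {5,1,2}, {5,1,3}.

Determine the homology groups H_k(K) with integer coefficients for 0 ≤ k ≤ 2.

Order the vertices as 0 < 1 < 2 < 3 < 4 < 5. Listing each simplex with vertices in this order, K has dimension 2 with simplices:

  0-simplices (6): [0], [1], [2], [3], [4], [5]
  1-simplices (15): [0,1], [0,2], [0,3], [0,4], [0,5], [1,2], [1,3], [1,4], [1,5], [2,3], [2,4], [2,5], [3,4], [3,5], [4,5]
  2-simplices (10): [0,1,2], [0,1,4], [0,2,3], [0,3,5], [0,4,5], [1,2,5], [1,3,4], [1,3,5], [2,3,4], [2,4,5]

Hence C_0 ≅ Z^6, C_1 ≅ Z^15, C_2 ≅ Z^10.

The boundary map ∂_1: C_1 → C_0 maps an edge to its endpoints' difference, ∂[p,q] = q − p. For instance
  ∂[2,4] = [4] − [2].
The 6×15 boundary matrix has rank 5 and Smith normal form diag(1,1,1,1,1).

The boundary map ∂_2: C_2 → C_1 sends each 2-simplex [p,q,r] to [q,r] − [p,r] + [p,q]. For instance
  ∂[0,2,3] = [2,3] − [0,3] + [0,2],
  ∂[0,1,4] = [1,4] − [0,4] + [0,1].
The resulting 15×10 matrix has rank 10, and its Smith normal form has invariant factors (1,1,1,1,1,1,1,1,1,2).

Computing H_k = (kernel of ∂_k) / (image of ∂_{k+1}):

  H_0: rank C_0 − rank ∂_1 = 6 − 5 = 1, and the invariant factors of ∂_1 are all 1, so H_0 = Z.
  H_1: rank ker ∂_1 − rank ∂_2 = (15 − 5) − 10 = 0, and ∂_2 has invariant factor 2 > 1, so H_1 = Z_2.
  H_2: rank ker ∂_2 − rank ∂_3 = (10 − 10) − 0 = 0, and there is no ∂_3, so H_2 = 0.

As a check, the Euler characteristic is 6 − 15 + 10 = 1, which agrees with 1 − 0 + 0 = 1.

H_0 ≅ Z,  H_1 ≅ Z_2,  H_2 = 0.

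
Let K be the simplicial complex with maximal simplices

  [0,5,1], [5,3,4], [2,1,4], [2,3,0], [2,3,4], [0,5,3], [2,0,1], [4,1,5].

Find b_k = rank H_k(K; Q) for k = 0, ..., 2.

b_0 = 1, b_1 = 0, b_2 = 1.

Fix the vertex order 0 < 1 < 2 < 3 < 4 < 5 and write every simplex with vertices in increasing order. Then dim K = 2 and the simplices of K are:

  0-simplices (6): [0], [1], [2], [3], [4], [5]
  1-simplices (12): [0,1], [0,2], [0,3], [0,5], [1,2], [1,4], [1,5], [2,3], [2,4], [3,4], [3,5], [4,5]
  2-simplices (8): [0,1,2], [0,1,5], [0,2,3], [0,3,5], [1,2,4], [1,4,5], [2,3,4], [3,4,5]

giving chain groups C_0 ≅ Z^6, C_1 ≅ Z^12, C_2 ≅ Z^8.

The boundary map ∂_1: C_1 → C_0 is given by ∂[p,q] = [q] − [p].
The resulting 6×12 matrix has rank 5, and its Smith normal form has invariant factors (1,1,1,1,1).

Boundary ∂_2: C_2 → C_1 sends each 2-simplex [p,q,r] to [q,r] − [p,r] + [p,q]. For instance
  ∂[1,2,4] = [2,4] − [1,4] + [1,2],
  ∂[0,1,5] = [1,5] − [0,5] + [0,1].
As a 12×8 matrix over Z this has rank 7, with invariant factors (1,1,1,1,1,1,1).

Reading off H_k = ker ∂_k / im ∂_{k+1}:

  H_0: rank C_0 − rank ∂_1 = 6 − 5 = 1, and the invariant factors of ∂_1 are all 1, so H_0 = Z.
  H_1: rank ker ∂_1 − rank ∂_2 = (12 − 5) − 7 = 0, and the invariant factors of ∂_2 are all 1, so H_1 = 0.
  H_2: rank ker ∂_2 − rank ∂_3 = (8 − 7) − 0 = 1, and there is no ∂_3, so H_2 = Z.

Hence the Betti numbers are b_0 = 1, b_1 = 0, b_2 = 1.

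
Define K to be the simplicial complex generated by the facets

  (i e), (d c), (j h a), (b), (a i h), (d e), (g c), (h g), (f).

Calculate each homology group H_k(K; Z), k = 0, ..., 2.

H_0 ≅ Z^3,  H_1 ≅ Z,  H_2 = 0.

Fix the vertex order a < b < c < d < e < f < g < h < i < j and write every simplex with vertices in increasing order. Then dim K = 2 and the simplices of K are:

  0-simplices (10): a, b, c, d, e, f, g, h, i, j
  1-simplices (10): ah, ai, aj, cd, cg, de, ei, gh, hi, hj
  2-simplices (2): ahi, ahj

so the chain groups are C_0 ≅ Z^10, C_1 ≅ Z^10, C_2 ≅ Z^2.

∂_1: C_1 → C_0 maps an edge to its endpoints' difference, ∂[p,q] = q − p. For instance
  ∂ah = h − a.
The resulting 10×10 matrix has rank 7, and its Smith normal form has invariant factors (1,1,1,1,1,1,1).

The boundary map ∂_2: C_2 → C_1 sends each 2-simplex [p,q,r] to [q,r] − [p,r] + [p,q]. For instance
  ∂ahi = hi − ai + ah,
  ∂ahj = hj − aj + ah.
The 10×2 boundary matrix has rank 2 and Smith normal form diag(1,1).

Computing H_k = (kernel of ∂_k) / (image of ∂_{k+1}):

  H_0: rank C_0 − rank ∂_1 = 10 − 7 = 3, and the invariant factors of ∂_1 are all 1, so H_0 ≅ Z^3.
  H_1: rank ker ∂_1 − rank ∂_2 = (10 − 7) − 2 = 1, and the invariant factors of ∂_2 are all 1, so H_1 ≅ Z.
  H_2: rank ker ∂_2 − rank ∂_3 = (2 − 2) − 0 = 0, and there is no ∂_3, so H_2 ≅ 0.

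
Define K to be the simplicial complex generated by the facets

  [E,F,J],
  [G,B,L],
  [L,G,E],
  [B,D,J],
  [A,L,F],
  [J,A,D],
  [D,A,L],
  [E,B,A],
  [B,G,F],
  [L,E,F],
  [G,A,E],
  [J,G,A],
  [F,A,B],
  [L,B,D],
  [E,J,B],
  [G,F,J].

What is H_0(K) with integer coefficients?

H_0 ≅ Z.

Order the vertices as A < B < D < E < F < G < J < L. Listing each simplex with vertices in this order, K has dimension 2 with simplices:

  0-simplices (8): A, B, D, E, F, G, J, L
  1-simplices (24): AB, AD, AE, AF, AG, AJ, AL, BD, BE, BF, BG, BJ, BL, DJ, DL, EF, EG, EJ, EL, FG, FJ, FL, GJ, GL
  2-simplices (16): ABE, ABF, ADJ, ADL, AEG, AFL, AGJ, BDJ, BDL, BEJ, BFG, BGL, EFJ, EFL, EGL, FGJ

so the chain groups are C_0 ≅ Z^8, C_1 ≅ Z^24, C_2 ≅ Z^16.

∂_1: C_1 → C_0 is given by ∂[p,q] = [q] − [p]. For instance
  ∂BG = G − B.
The 8×24 boundary matrix has rank 7 and Smith normal form diag(1,1,1,1,1,1,1).

The boundary map ∂_2: C_2 → C_1 sends each 2-simplex [p,q,r] to [q,r] − [p,r] + [p,q]. For instance
  ∂ADL = DL − AL + AD,
  ∂ABE = BE − AE + AB.
This gives a 24×16 integer matrix of rank 15; reducing to Smith normal form yields diagonal entries (1,1,1,1,1,1,1,1,1,1,1,1,1,1,1).

Computing H_k = (kernel of ∂_k) / (image of ∂_{k+1}):

  H_0: rank C_0 − rank ∂_1 = 8 − 7 = 1, and the invariant factors of ∂_1 are all 1, so H_0 = Z.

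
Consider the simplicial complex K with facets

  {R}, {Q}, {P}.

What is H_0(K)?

We work with the vertex ordering P < Q < R. The simplices of K, each written with vertices in increasing order, are:

  0-simplices (3): P, Q, R

so the chain groups are C_0 ≅ Z^3.

Computing H_k = (kernel of ∂_k) / (image of ∂_{k+1}):

  H_0: rank C_0 − rank ∂_1 = 3 − 0 = 3, and there is no ∂_1, so H_0 ≅ Z^3.

H_0 ≅ Z^3.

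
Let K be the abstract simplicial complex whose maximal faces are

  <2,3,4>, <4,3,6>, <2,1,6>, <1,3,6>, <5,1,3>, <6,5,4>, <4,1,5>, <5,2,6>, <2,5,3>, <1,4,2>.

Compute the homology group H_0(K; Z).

Order the vertices as 1 < 2 < 3 < 4 < 5 < 6. Listing each simplex with vertices in this order, K has dimension 2 with simplices:

  0-simplices (6): [1], [2], [3], [4], [5], [6]
  1-simplices (15): [1,2], [1,3], [1,4], [1,5], [1,6], [2,3], [2,4], [2,5], [2,6], [3,4], [3,5], [3,6], [4,5], [4,6], [5,6]
  2-simplices (10): [1,2,4], [1,2,6], [1,3,5], [1,3,6], [1,4,5], [2,3,4], [2,3,5], [2,5,6], [3,4,6], [4,5,6]

so the chain groups are C_0 ≅ Z^6, C_1 ≅ Z^15, C_2 ≅ Z^10.

The boundary map ∂_1: C_1 → C_0 sends each edge [p,q] (with p < q) to q − p.
This gives a 6×15 integer matrix of rank 5; reducing to Smith normal form yields diagonal entries (1,1,1,1,1).

The boundary map ∂_2: C_2 → C_1 maps a triangle to the signed sum of its edges. For instance
  ∂[1,2,4] = [2,4] − [1,4] + [1,2],
  ∂[1,2,6] = [2,6] − [1,6] + [1,2].
The resulting 15×10 matrix has rank 10, and its Smith normal form has invariant factors (1,1,1,1,1,1,1,1,1,2).

Computing H_k = (kernel of ∂_k) / (image of ∂_{k+1}):

  H_0: rank C_0 − rank ∂_1 = 6 − 5 = 1, and the invariant factors of ∂_1 are all 1, so H_0 = Z.

(K is a triangulation of the real projective plane RP^2.)

H_0 = Z.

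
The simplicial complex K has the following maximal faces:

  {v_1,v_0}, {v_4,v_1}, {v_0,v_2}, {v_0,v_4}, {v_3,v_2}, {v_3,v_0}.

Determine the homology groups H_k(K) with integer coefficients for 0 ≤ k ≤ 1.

H_0 = Z,  H_1 = Z^2.

Take the total order v_0 < v_1 < v_2 < v_3 < v_4 on the vertex set. Then K (dimension 1) consists of the simplices:

  0-simplices (5): [v_0], [v_1], [v_2], [v_3], [v_4]
  1-simplices (6): [v_0,v_1], [v_0,v_2], [v_0,v_3], [v_0,v_4], [v_1,v_4], [v_2,v_3]

so the chain groups are C_0 ≅ Z^5, C_1 ≅ Z^6.

∂_1: C_1 → C_0 maps an edge to its endpoints' difference, ∂[p,q] = q − p. For instance
  ∂[v_0,v_3] = [v_3] − [v_0].
The resulting 5×6 matrix has rank 4, and its Smith normal form has invariant factors (1,1,1,1).

From H_k ≅ ker(∂_k) / im(∂_{k+1}) we obtain:

  H_0: rank C_0 − rank ∂_1 = 5 − 4 = 1, and the invariant factors of ∂_1 are all 1, so H_0 ≅ Z.
  H_1: rank ker ∂_1 − rank ∂_2 = (6 − 4) − 0 = 2, and there is no ∂_2, so H_1 ≅ Z^2.

As a check, the Euler characteristic is 5 − 6 = -1, which agrees with 1 − 2 = -1.
(K is a triangulation of a wedge of 2 circles.)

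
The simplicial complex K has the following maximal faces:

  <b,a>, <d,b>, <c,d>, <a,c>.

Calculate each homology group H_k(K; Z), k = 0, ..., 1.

H_0 = Z,  H_1 = Z.

Fix the vertex order a < b < c < d and write every simplex with vertices in increasing order. Then dim K = 1 and the simplices of K are:

  0-simplices (4): a, b, c, d
  1-simplices (4): ab, ac, bd, cd

so the chain groups are C_0 ≅ Z^4, C_1 ≅ Z^4.

Boundary ∂_1: C_1 → C_0 sends each edge [p,q] (with p < q) to q − p. For instance
  ∂ab = b − a.
The resulting 4×4 matrix has rank 3, and its Smith normal form has invariant factors (1,1,1).

Now H_k = ker ∂_k / im ∂_{k+1}, so:

  H_0: rank C_0 − rank ∂_1 = 4 − 3 = 1, and the invariant factors of ∂_1 are all 1, so H_0 = Z.
  H_1: rank ker ∂_1 − rank ∂_2 = (4 − 3) − 0 = 1, and there is no ∂_2, so H_1 = Z.

As a check, the Euler characteristic is 4 − 4 = 0, which agrees with 1 − 1 = 0.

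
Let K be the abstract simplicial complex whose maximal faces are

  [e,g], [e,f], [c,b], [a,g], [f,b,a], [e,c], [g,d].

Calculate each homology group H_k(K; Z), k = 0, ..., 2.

H_0 ≅ Z,  H_1 ≅ Z^2,  H_2 = 0.

K has 7 vertices, 9 edges, 1 triangle.
rank ∂_0 = 0, rank ∂_1 = 6 ⇒ b_0 = 7 − 0 − 6 = 1; all invariant factors of ∂_1 are 1 so no torsion. So H_0 = Z.
rank ∂_1 = 6, rank ∂_2 = 1 ⇒ b_1 = 9 − 6 − 1 = 2; all invariant factors of ∂_2 are 1 so no torsion. So H_1 = Z^2.
rank ∂_2 = 1, rank ∂_3 = 0 ⇒ b_2 = 1 − 1 − 0 = 0. So H_2 = 0.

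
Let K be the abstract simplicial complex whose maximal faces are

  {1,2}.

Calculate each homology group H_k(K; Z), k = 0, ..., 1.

Order the vertices as 1 < 2. Listing each simplex with vertices in this order, K has dimension 1 with simplices:

  0-simplices (2): [1], [2]
  1-simplices (1): [1,2]

so the chain groups are C_0 ≅ Z^2, C_1 ≅ Z^1.

Boundary ∂_1: C_1 → C_0 is given by ∂[p,q] = [q] − [p]. For instance
  ∂[1,2] = [2] − [1].
As a 2×1 matrix over Z this has rank 1, with invariant factors (1).

Now H_k = ker ∂_k / im ∂_{k+1}, so:

  H_0: rank C_0 − rank ∂_1 = 2 − 1 = 1, and the invariant factors of ∂_1 are all 1, so H_0 ≅ Z.
  H_1: rank ker ∂_1 − rank ∂_2 = (1 − 1) − 0 = 0, and there is no ∂_2, so H_1 ≅ 0.

As a check, the Euler characteristic is 2 − 1 = 1, which agrees with 1 − 0 = 1.

H_0 = Z,  H_1 = 0.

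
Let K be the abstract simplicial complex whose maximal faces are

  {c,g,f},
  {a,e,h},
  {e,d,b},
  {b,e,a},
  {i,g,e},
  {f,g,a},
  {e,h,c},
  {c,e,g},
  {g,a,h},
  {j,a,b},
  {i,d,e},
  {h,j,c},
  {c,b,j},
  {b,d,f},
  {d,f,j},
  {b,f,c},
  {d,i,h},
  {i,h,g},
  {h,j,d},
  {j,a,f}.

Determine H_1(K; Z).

H_1 ≅ Z ⊕ Z_2.

Fix the vertex order a < b < c < d < e < f < g < h < i < j and write every simplex with vertices in increasing order. Then dim K = 2 and the simplices of K are:

  0-simplices (10): a, b, c, d, e, f, g, h, i, j
  1-simplices (30): ab, ae, af, ag, ah, aj, bc, bd, be, bf, bj, ce, cf, cg, ch, cj, de, df, dh, di, dj, eg, eh, ei, fg, fj, gh, gi, hi, hj
  2-simplices (20): abe, abj, aeh, afg, afj, agh, bcf, bcj, bde, bdf, ceg, ceh, cfg, chj, dei, dfj, dhi, dhj, egi, ghi

so the chain groups are C_0 ≅ Z^10, C_1 ≅ Z^30, C_2 ≅ Z^20.

The boundary map ∂_1: C_1 → C_0 sends each edge [p,q] (with p < q) to q − p.
This gives a 10×30 integer matrix of rank 9; reducing to Smith normal form yields diagonal entries (1,1,1,1,1,1,1,1,1).

Boundary ∂_2: C_2 → C_1 sends each 2-simplex [p,q,r] to [q,r] − [p,r] + [p,q]. For instance
  ∂abj = bj − aj + ab,
  ∂dei = ei − di + de.
As a 30×20 matrix over Z this has rank 20, with invariant factors (1,1,1,1,1,1,1,1,1,1,1,1,1,1,1,1,1,1,1,2).

From H_k ≅ ker(∂_k) / im(∂_{k+1}) we obtain:

  H_1: rank ker ∂_1 − rank ∂_2 = (30 − 9) − 20 = 1, and ∂_2 has invariant factor 2 > 1, so H_1 = Z ⊕ Z_2.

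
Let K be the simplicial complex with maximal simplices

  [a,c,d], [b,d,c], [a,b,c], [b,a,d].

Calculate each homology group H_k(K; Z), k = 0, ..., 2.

K has 4 vertices, 6 edges, 4 triangles.
rank ∂_0 = 0, rank ∂_1 = 3 ⇒ b_0 = 4 − 0 − 3 = 1; all invariant factors of ∂_1 are 1 so no torsion. So H_0 = Z.
rank ∂_1 = 3, rank ∂_2 = 3 ⇒ b_1 = 6 − 3 − 3 = 0; all invariant factors of ∂_2 are 1 so no torsion. So H_1 = 0.
rank ∂_2 = 3, rank ∂_3 = 0 ⇒ b_2 = 4 − 3 − 0 = 1. So H_2 = Z.

H_0 = Z,  H_1 = 0,  H_2 = Z.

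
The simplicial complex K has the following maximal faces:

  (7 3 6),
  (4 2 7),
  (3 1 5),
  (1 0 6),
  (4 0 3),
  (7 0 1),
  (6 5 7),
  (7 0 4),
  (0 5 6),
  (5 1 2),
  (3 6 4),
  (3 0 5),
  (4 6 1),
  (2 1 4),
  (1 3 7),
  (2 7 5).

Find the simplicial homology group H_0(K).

H_0 = Z.

Fix the vertex order 0 < 1 < 2 < 3 < 4 < 5 < 6 < 7 and write every simplex with vertices in increasing order. Then dim K = 2 and the simplices of K are:

  0-simplices (8): [0], [1], [2], [3], [4], [5], [6], [7]
  1-simplices (24): (24 of them)
  2-simplices (16): [0,1,6], [0,1,7], [0,3,4], [0,3,5], [0,4,7], [0,5,6], [1,2,4], [1,2,5], [1,3,5], [1,3,7], [1,4,6], [2,4,7], [2,5,7], [3,4,6], [3,6,7], [5,6,7]

giving chain groups C_0 ≅ Z^8, C_1 ≅ Z^24, C_2 ≅ Z^16.

Boundary ∂_1: C_1 → C_0 is given by ∂[p,q] = [q] − [p]. For instance
  ∂[1,7] = [7] − [1].
The 8×24 boundary matrix has rank 7 and Smith normal form diag(1,1,1,1,1,1,1).

∂_2: C_2 → C_1 acts by ∂[p,q,r] = [q,r] − [p,r] + [p,q]. For instance
  ∂[0,1,6] = [1,6] − [0,6] + [0,1],
  ∂[1,4,6] = [4,6] − [1,6] + [1,4].
The resulting 24×16 matrix has rank 15, and its Smith normal form has invariant factors (1,1,1,1,1,1,1,1,1,1,1,1,1,1,1).

Now H_k = ker ∂_k / im ∂_{k+1}, so:

  H_0: rank C_0 − rank ∂_1 = 8 − 7 = 1, and the invariant factors of ∂_1 are all 1, so H_0 = Z.

(K is a triangulation of the torus T^2.)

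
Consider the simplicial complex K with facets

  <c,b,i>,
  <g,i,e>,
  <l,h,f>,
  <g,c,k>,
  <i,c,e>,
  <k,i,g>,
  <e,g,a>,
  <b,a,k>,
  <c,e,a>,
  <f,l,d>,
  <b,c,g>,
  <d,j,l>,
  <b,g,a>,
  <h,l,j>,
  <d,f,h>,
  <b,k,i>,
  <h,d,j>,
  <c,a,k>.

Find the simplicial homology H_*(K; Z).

H_0 = Z^2,  H_1 = Z/2,  H_2 = Z.

Take the total order a < b < c < d < e < f < g < h < i < j < k < l on the vertex set. Then K (dimension 2) consists of the simplices:

  0-simplices (12): a, b, c, d, e, f, g, h, i, j, k, l
  1-simplices (27): ab, ac, ae, ag, ak, bc, bg, bi, bk, ce, cg, ci, ck, df, dh, dj, dl, eg, ei, fh, fl, gi, gk, hj, hl, ik, jl
  2-simplices (18): abg, abk, ace, ack, aeg, bcg, bci, bik, cei, cgk, dfh, dfl, dhj, djl, egi, fhl, gik, hjl

so the chain groups are C_0 ≅ Z^12, C_1 ≅ Z^27, C_2 ≅ Z^18.

The boundary map ∂_1: C_1 → C_0 sends each edge [p,q] (with p < q) to q − p.
As a 12×27 matrix over Z this has rank 10, with invariant factors (1,1,1,1,1,1,1,1,1,1).

∂_2: C_2 → C_1 maps a triangle to the signed sum of its edges. For instance
  ∂abk = bk − ak + ab,
  ∂bci = ci − bi + bc.
The resulting 27×18 matrix has rank 17, and its Smith normal form has invariant factors (1,1,1,1,1,1,1,1,1,1,1,1,1,1,1,1,2).

Reading off H_k = ker ∂_k / im ∂_{k+1}:

  H_0: rank C_0 − rank ∂_1 = 12 − 10 = 2, and the invariant factors of ∂_1 are all 1, so H_0 ≅ Z^2.
  H_1: rank ker ∂_1 − rank ∂_2 = (27 − 10) − 17 = 0, and ∂_2 has invariant factor 2 > 1, so H_1 ≅ Z/2.
  H_2: rank ker ∂_2 − rank ∂_3 = (18 − 17) − 0 = 1, and there is no ∂_3, so H_2 ≅ Z.

(K is a triangulation of the disjoint union of the real projective plane RP^2 and the 2-sphere S^2.)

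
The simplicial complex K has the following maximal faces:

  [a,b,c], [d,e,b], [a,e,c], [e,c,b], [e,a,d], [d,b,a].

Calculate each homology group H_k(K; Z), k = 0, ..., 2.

H_0 ≅ Z,  H_1 = 0,  H_2 ≅ Z.

K has 5 vertices, 9 edges, 6 triangles.
rank ∂_0 = 0, rank ∂_1 = 4 ⇒ b_0 = 5 − 0 − 4 = 1; all invariant factors of ∂_1 are 1 so no torsion. So H_0 = Z.
rank ∂_1 = 4, rank ∂_2 = 5 ⇒ b_1 = 9 − 4 − 5 = 0; all invariant factors of ∂_2 are 1 so no torsion. So H_1 = 0.
rank ∂_2 = 5, rank ∂_3 = 0 ⇒ b_2 = 6 − 5 − 0 = 1. So H_2 = Z.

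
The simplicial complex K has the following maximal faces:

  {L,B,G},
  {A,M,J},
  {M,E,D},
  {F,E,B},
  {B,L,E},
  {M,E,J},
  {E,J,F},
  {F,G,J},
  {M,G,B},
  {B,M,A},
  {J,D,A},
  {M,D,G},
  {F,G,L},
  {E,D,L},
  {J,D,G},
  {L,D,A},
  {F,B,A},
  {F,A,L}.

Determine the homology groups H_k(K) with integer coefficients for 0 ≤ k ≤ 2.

Order the vertices as A < B < D < E < F < G < J < L < M. Listing each simplex with vertices in this order, K has dimension 2 with simplices:

  0-simplices (9): A, B, D, E, F, G, J, L, M
  1-simplices (27): AB, AD, AF, AJ, AL, AM, BE, BF, BG, BL, BM, DE, DG, DJ, DL, DM, EF, EJ, EL, EM, FG, FJ, FL, GJ, GL, GM, JM
  2-simplices (18): ABF, ABM, ADJ, ADL, AFL, AJM, BEF, BEL, BGL, BGM, DEL, DEM, DGJ, DGM, EFJ, EJM, FGJ, FGL

giving chain groups C_0 ≅ Z^9, C_1 ≅ Z^27, C_2 ≅ Z^18.

∂_1: C_1 → C_0 sends each edge [p,q] (with p < q) to q − p. For instance
  ∂FL = L − F.
As a 9×27 matrix over Z this has rank 8, with invariant factors (1,1,1,1,1,1,1,1).

The boundary map ∂_2: C_2 → C_1 maps a triangle to the signed sum of its edges. For instance
  ∂BEL = EL − BL + BE,
  ∂ABM = BM − AM + AB.
The 27×18 boundary matrix has rank 18 and Smith normal form diag(1,1,1,1,1,1,1,1,1,1,1,1,1,1,1,1,1,2).

Now H_k = ker ∂_k / im ∂_{k+1}, so:

  H_0: rank C_0 − rank ∂_1 = 9 − 8 = 1, and the invariant factors of ∂_1 are all 1, so H_0 ≅ Z.
  H_1: rank ker ∂_1 − rank ∂_2 = (27 − 8) − 18 = 1, and ∂_2 has invariant factor 2 > 1, so H_1 ≅ Z ⊕ Z/2Z.
  H_2: rank ker ∂_2 − rank ∂_3 = (18 − 18) − 0 = 0, and there is no ∂_3, so H_2 ≅ 0.

(K is a triangulation of the Klein bottle.)

H_0 ≅ Z,  H_1 ≅ Z ⊕ Z/2Z,  H_2 = 0.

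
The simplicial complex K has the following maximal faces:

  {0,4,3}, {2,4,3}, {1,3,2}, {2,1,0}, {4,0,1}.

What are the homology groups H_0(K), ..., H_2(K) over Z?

K has 5 vertices, 10 edges, 5 triangles.
rank ∂_0 = 0, rank ∂_1 = 4 ⇒ b_0 = 5 − 0 − 4 = 1; all invariant factors of ∂_1 are 1 so no torsion. So H_0 = Z.
rank ∂_1 = 4, rank ∂_2 = 5 ⇒ b_1 = 10 − 4 − 5 = 1; all invariant factors of ∂_2 are 1 so no torsion. So H_1 = Z.
rank ∂_2 = 5, rank ∂_3 = 0 ⇒ b_2 = 5 − 5 − 0 = 0. So H_2 = 0.

H_0 ≅ Z,  H_1 ≅ Z,  H_2 = 0.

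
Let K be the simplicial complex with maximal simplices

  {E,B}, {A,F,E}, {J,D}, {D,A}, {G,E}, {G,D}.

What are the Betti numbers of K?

b_0 = 1, b_1 = 1, b_2 = 0.

Fix the vertex order A < B < D < E < F < G < J and write every simplex with vertices in increasing order. Then dim K = 2 and the simplices of K are:

  0-simplices (7): A, B, D, E, F, G, J
  1-simplices (8): AD, AE, AF, BE, DG, DJ, EF, EG
  2-simplices (1): AEF

Hence C_0 ≅ Z^7, C_1 ≅ Z^8, C_2 ≅ Z^1.

∂_1: C_1 → C_0 maps an edge to its endpoints' difference, ∂[p,q] = q − p.
This gives a 7×8 integer matrix of rank 6; reducing to Smith normal form yields diagonal entries (1,1,1,1,1,1).

∂_2: C_2 → C_1 acts by ∂[p,q,r] = [q,r] − [p,r] + [p,q]. For instance
  ∂AEF = EF − AF + AE.
The 8×1 boundary matrix has rank 1 and Smith normal form diag(1).

Computing H_k = (kernel of ∂_k) / (image of ∂_{k+1}):

  H_0: rank C_0 − rank ∂_1 = 7 − 6 = 1, and the invariant factors of ∂_1 are all 1, so H_0 ≅ Z.
  H_1: rank ker ∂_1 − rank ∂_2 = (8 − 6) − 1 = 1, and the invariant factors of ∂_2 are all 1, so H_1 ≅ Z.
  H_2: rank ker ∂_2 − rank ∂_3 = (1 − 1) − 0 = 0, and there is no ∂_3, so H_2 ≅ 0.

Hence the Betti numbers are b_0 = 1, b_1 = 1, b_2 = 0.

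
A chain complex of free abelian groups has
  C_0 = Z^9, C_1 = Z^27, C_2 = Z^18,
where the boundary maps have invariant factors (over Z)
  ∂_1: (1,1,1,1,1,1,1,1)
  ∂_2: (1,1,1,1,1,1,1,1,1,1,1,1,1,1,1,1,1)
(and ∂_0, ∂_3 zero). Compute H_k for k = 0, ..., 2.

H_0: b_0 = 9 − 0 − 8 = 1; torsion from ∂_1 factors > 1: none. So H_0 ≅ Z.
H_1: b_1 = 27 − 8 − 17 = 2; torsion from ∂_2 factors > 1: none. So H_1 ≅ Z^2.
H_2: b_2 = 18 − 17 − 0 = 1; torsion from ∂_3 factors > 1: none. So H_2 ≅ Z.

H_0 ≅ Z,  H_1 ≅ Z^2,  H_2 ≅ Z.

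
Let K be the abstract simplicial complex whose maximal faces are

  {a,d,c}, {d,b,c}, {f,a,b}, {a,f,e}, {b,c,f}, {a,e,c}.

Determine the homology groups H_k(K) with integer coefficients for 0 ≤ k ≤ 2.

Order the vertices as a < b < c < d < e < f. Listing each simplex with vertices in this order, K has dimension 2 with simplices:

  0-simplices (6): a, b, c, d, e, f
  1-simplices (12): ab, ac, ad, ae, af, bc, bd, bf, cd, ce, cf, ef
  2-simplices (6): abf, acd, ace, aef, bcd, bcf

Hence C_0 ≅ Z^6, C_1 ≅ Z^12, C_2 ≅ Z^6.

∂_1: C_1 → C_0 is given by ∂[p,q] = [q] − [p]. For instance
  ∂af = f − a.
The 6×12 boundary matrix has rank 5 and Smith normal form diag(1,1,1,1,1).

∂_2: C_2 → C_1 maps a triangle to the signed sum of its edges. For instance
  ∂acd = cd − ad + ac,
  ∂abf = bf − af + ab.
The resulting 12×6 matrix has rank 6, and its Smith normal form has invariant factors (1,1,1,1,1,1).

Computing H_k = (kernel of ∂_k) / (image of ∂_{k+1}):

  H_0: rank C_0 − rank ∂_1 = 6 − 5 = 1, and the invariant factors of ∂_1 are all 1, so H_0 ≅ Z.
  H_1: rank ker ∂_1 − rank ∂_2 = (12 − 5) − 6 = 1, and the invariant factors of ∂_2 are all 1, so H_1 ≅ Z.
  H_2: rank ker ∂_2 − rank ∂_3 = (6 − 6) − 0 = 0, and there is no ∂_3, so H_2 ≅ 0.

H_0 ≅ Z,  H_1 ≅ Z,  H_2 = 0.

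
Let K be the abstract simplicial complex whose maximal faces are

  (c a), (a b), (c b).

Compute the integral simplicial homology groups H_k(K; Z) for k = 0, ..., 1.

H_0 = Z,  H_1 = Z.

We work with the vertex ordering a < b < c. The simplices of K, each written with vertices in increasing order, are:

  0-simplices (3): a, b, c
  1-simplices (3): ab, ac, bc

so the chain groups are C_0 ≅ Z^3, C_1 ≅ Z^3.

The boundary map ∂_1: C_1 → C_0 sends each edge [p,q] (with p < q) to q − p. For instance
  ∂ab = b − a.
This gives a 3×3 integer matrix of rank 2; reducing to Smith normal form yields diagonal entries (1,1).

Computing H_k = (kernel of ∂_k) / (image of ∂_{k+1}):

  H_0: rank C_0 − rank ∂_1 = 3 − 2 = 1, and the invariant factors of ∂_1 are all 1, so H_0 = Z.
  H_1: rank ker ∂_1 − rank ∂_2 = (3 − 2) − 0 = 1, and there is no ∂_2, so H_1 = Z.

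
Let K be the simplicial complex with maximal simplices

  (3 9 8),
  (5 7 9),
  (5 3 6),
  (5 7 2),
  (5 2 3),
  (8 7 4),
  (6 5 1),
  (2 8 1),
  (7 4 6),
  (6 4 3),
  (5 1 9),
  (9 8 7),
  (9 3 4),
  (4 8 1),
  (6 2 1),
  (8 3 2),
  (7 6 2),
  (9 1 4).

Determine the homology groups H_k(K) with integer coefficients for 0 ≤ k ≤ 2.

We work with the vertex ordering 1 < 2 < 3 < 4 < 5 < 6 < 7 < 8 < 9. The simplices of K, each written with vertices in increasing order, are:

  0-simplices (9): [1], [2], [3], [4], [5], [6], [7], [8], [9]
  1-simplices (27): (27 of them)
  2-simplices (18): [1,2,6], [1,2,8], [1,4,8], [1,4,9], [1,5,6], [1,5,9], [2,3,5], [2,3,8], [2,5,7], [2,6,7], [3,4,6], [3,4,9], [3,5,6], [3,8,9], [4,6,7], [4,7,8], [5,7,9], [7,8,9]

so the chain groups are C_0 ≅ Z^9, C_1 ≅ Z^27, C_2 ≅ Z^18.

The boundary map ∂_1: C_1 → C_0 maps an edge to its endpoints' difference, ∂[p,q] = q − p. For instance
  ∂[1,9] = [9] − [1].
As a 9×27 matrix over Z this has rank 8, with invariant factors (1,1,1,1,1,1,1,1).

Boundary ∂_2: C_2 → C_1 acts by ∂[p,q,r] = [q,r] − [p,r] + [p,q]. For instance
  ∂[3,8,9] = [8,9] − [3,9] + [3,8],
  ∂[1,5,9] = [5,9] − [1,9] + [1,5].
The 27×18 boundary matrix has rank 18 and Smith normal form diag(1,1,1,1,1,1,1,1,1,1,1,1,1,1,1,1,1,2).

Now H_k = ker ∂_k / im ∂_{k+1}, so:

  H_0: rank C_0 − rank ∂_1 = 9 − 8 = 1, and the invariant factors of ∂_1 are all 1, so H_0 ≅ Z.
  H_1: rank ker ∂_1 − rank ∂_2 = (27 − 8) − 18 = 1, and ∂_2 has invariant factor 2 > 1, so H_1 ≅ Z × Z/2.
  H_2: rank ker ∂_2 − rank ∂_3 = (18 − 18) − 0 = 0, and there is no ∂_3, so H_2 ≅ 0.

H_0 ≅ Z,  H_1 ≅ Z × Z/2,  H_2 = 0.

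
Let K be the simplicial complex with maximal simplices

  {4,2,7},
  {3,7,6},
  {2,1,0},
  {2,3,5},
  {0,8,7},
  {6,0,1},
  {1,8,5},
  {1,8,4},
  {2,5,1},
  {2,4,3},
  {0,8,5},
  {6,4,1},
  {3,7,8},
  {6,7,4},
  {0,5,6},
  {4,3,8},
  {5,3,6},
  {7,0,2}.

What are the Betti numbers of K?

b_0 = 1, b_1 = 1, b_2 = 0.

Take the total order 0 < 1 < 2 < 3 < 4 < 5 < 6 < 7 < 8 on the vertex set. Then K (dimension 2) consists of the simplices:

  0-simplices (9): [0], [1], [2], [3], [4], [5], [6], [7], [8]
  1-simplices (27): (27 of them)
  2-simplices (18): [0,1,2], [0,1,6], [0,2,7], [0,5,6], [0,5,8], [0,7,8], [1,2,5], [1,4,6], [1,4,8], [1,5,8], [2,3,4], [2,3,5], [2,4,7], [3,4,8], [3,5,6], [3,6,7], [3,7,8], [4,6,7]

giving chain groups C_0 ≅ Z^9, C_1 ≅ Z^27, C_2 ≅ Z^18.

Boundary ∂_1: C_1 → C_0 maps an edge to its endpoints' difference, ∂[p,q] = q − p. For instance
  ∂[0,6] = [6] − [0].
The 9×27 boundary matrix has rank 8 and Smith normal form diag(1,1,1,1,1,1,1,1).

∂_2: C_2 → C_1 maps a triangle to the signed sum of its edges. For instance
  ∂[0,5,6] = [5,6] − [0,6] + [0,5],
  ∂[1,2,5] = [2,5] − [1,5] + [1,2].
The resulting 27×18 matrix has rank 18, and its Smith normal form has invariant factors (1,1,1,1,1,1,1,1,1,1,1,1,1,1,1,1,1,2).

Now H_k = ker ∂_k / im ∂_{k+1}, so:

  H_0: rank C_0 − rank ∂_1 = 9 − 8 = 1, and the invariant factors of ∂_1 are all 1, so H_0 ≅ Z.
  H_1: rank ker ∂_1 − rank ∂_2 = (27 − 8) − 18 = 1, and ∂_2 has invariant factor 2 > 1, so H_1 ≅ Z ⊕ Z_2.
  H_2: rank ker ∂_2 − rank ∂_3 = (18 − 18) − 0 = 0, and there is no ∂_3, so H_2 ≅ 0.

Hence the Betti numbers are b_0 = 1, b_1 = 1, b_2 = 0.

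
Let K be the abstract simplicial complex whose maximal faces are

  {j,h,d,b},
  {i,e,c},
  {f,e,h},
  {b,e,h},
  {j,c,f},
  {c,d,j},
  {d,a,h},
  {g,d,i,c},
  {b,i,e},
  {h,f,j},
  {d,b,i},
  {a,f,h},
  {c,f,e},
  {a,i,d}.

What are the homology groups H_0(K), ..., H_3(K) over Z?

H_0 ≅ Z,  H_1 = 0,  H_2 ≅ Z,  H_3 = 0.

Fix the vertex order a < b < c < d < e < f < g < h < i < j and write every simplex with vertices in increasing order. Then dim K = 3 and the simplices of K are:

  0-simplices (10): a, b, c, d, e, f, g, h, i, j
  1-simplices (26): ad, af, ah, ai, bd, be, bh, bi, bj, cd, ce, cf, cg, ci, cj, dg, dh, di, dj, ef, eh, ei, fh, fj, gi, hj
  2-simplices (20): adh, adi, afh, bdh, bdi, bdj, beh, bei, bhj, cdg, cdi, cdj, cef, cei, cfj, cgi, dgi, dhj, efh, fhj
  3-simplices (2): bdhj, cdgi

so the chain groups are C_0 ≅ Z^10, C_1 ≅ Z^26, C_2 ≅ Z^20, C_3 ≅ Z^2.

Boundary ∂_1: C_1 → C_0 maps an edge to its endpoints' difference, ∂[p,q] = q − p. For instance
  ∂ai = i − a.
The resulting 10×26 matrix has rank 9, and its Smith normal form has invariant factors (1,1,1,1,1,1,1,1,1).

The boundary map ∂_2: C_2 → C_1 sends each 2-simplex [p,q,r] to [q,r] − [p,r] + [p,q]. For instance
  ∂bdi = di − bi + bd,
  ∂dhj = hj − dj + dh.
The 26×20 boundary matrix has rank 17 and Smith normal form diag(1,1,1,1,1,1,1,1,1,1,1,1,1,1,1,1,1).

The boundary map ∂_3: C_3 → C_2 sends each 3-simplex σ to the alternating sum Σ_i (−1)^i (σ with its i-th vertex removed). For instance
  ∂bdhj = dhj − bhj + bdj − bdh,
  ∂cdgi = dgi − cgi + cdi − cdg.
The resulting 20×2 matrix has rank 2, and its Smith normal form has invariant factors (1,1).

Reading off H_k = ker ∂_k / im ∂_{k+1}:

  H_0: rank C_0 − rank ∂_1 = 10 − 9 = 1, and the invariant factors of ∂_1 are all 1, so H_0 = Z.
  H_1: rank ker ∂_1 − rank ∂_2 = (26 − 9) − 17 = 0, and the invariant factors of ∂_2 are all 1, so H_1 = 0.
  H_2: rank ker ∂_2 − rank ∂_3 = (20 − 17) − 2 = 1, and the invariant factors of ∂_3 are all 1, so H_2 = Z.
  H_3: rank ker ∂_3 − rank ∂_4 = (2 − 2) − 0 = 0, and there is no ∂_4, so H_3 = 0.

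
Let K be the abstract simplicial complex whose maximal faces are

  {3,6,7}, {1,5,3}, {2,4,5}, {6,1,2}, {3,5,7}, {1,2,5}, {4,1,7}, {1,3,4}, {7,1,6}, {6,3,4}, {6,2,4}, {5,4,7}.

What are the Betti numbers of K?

b_0 = 1, b_1 = 0, b_2 = 0.

Take the total order 1 < 2 < 3 < 4 < 5 < 6 < 7 on the vertex set. Then K (dimension 2) consists of the simplices:

  0-simplices (7): [1], [2], [3], [4], [5], [6], [7]
  1-simplices (18): [1,2], [1,3], [1,4], [1,5], [1,6], [1,7], [2,4], [2,5], [2,6], [3,4], [3,5], [3,6], [3,7], [4,5], [4,6], [4,7], [5,7], [6,7]
  2-simplices (12): [1,2,5], [1,2,6], [1,3,4], [1,3,5], [1,4,7], [1,6,7], [2,4,5], [2,4,6], [3,4,6], [3,5,7], [3,6,7], [4,5,7]

Hence C_0 ≅ Z^7, C_1 ≅ Z^18, C_2 ≅ Z^12.

The boundary map ∂_1: C_1 → C_0 sends each edge [p,q] (with p < q) to q − p. For instance
  ∂[1,3] = [3] − [1].
The 7×18 boundary matrix has rank 6 and Smith normal form diag(1,1,1,1,1,1).

The boundary map ∂_2: C_2 → C_1 maps a triangle to the signed sum of its edges. For instance
  ∂[1,6,7] = [6,7] − [1,7] + [1,6],
  ∂[1,2,6] = [2,6] − [1,6] + [1,2].
As a 18×12 matrix over Z this has rank 12, with invariant factors (1,1,1,1,1,1,1,1,1,1,1,2).

Computing H_k = (kernel of ∂_k) / (image of ∂_{k+1}):

  H_0: rank C_0 − rank ∂_1 = 7 − 6 = 1, and the invariant factors of ∂_1 are all 1, so H_0 = Z.
  H_1: rank ker ∂_1 − rank ∂_2 = (18 − 6) − 12 = 0, and ∂_2 has invariant factor 2 > 1, so H_1 = Z_2.
  H_2: rank ker ∂_2 − rank ∂_3 = (12 − 12) − 0 = 0, and there is no ∂_3, so H_2 = 0.

As a check, the Euler characteristic is 7 − 18 + 12 = 1, which agrees with 1 − 0 + 0 = 1.

Hence the Betti numbers are b_0 = 1, b_1 = 0, b_2 = 0.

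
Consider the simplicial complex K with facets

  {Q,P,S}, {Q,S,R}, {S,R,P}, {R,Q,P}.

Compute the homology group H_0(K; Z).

H_0 ≅ Z.

Order the vertices as P < Q < R < S. Listing each simplex with vertices in this order, K has dimension 2 with simplices:

  0-simplices (4): P, Q, R, S
  1-simplices (6): PQ, PR, PS, QR, QS, RS
  2-simplices (4): PQR, PQS, PRS, QRS

giving chain groups C_0 ≅ Z^4, C_1 ≅ Z^6, C_2 ≅ Z^4.

∂_1: C_1 → C_0 maps an edge to its endpoints' difference, ∂[p,q] = q − p.
As a 4×6 matrix over Z this has rank 3, with invariant factors (1,1,1).

∂_2: C_2 → C_1 sends each 2-simplex [p,q,r] to [q,r] − [p,r] + [p,q]. For instance
  ∂PQS = QS − PS + PQ,
  ∂PQR = QR − PR + PQ.
The 6×4 boundary matrix has rank 3 and Smith normal form diag(1,1,1).

Computing H_k = (kernel of ∂_k) / (image of ∂_{k+1}):

  H_0: rank C_0 − rank ∂_1 = 4 − 3 = 1, and the invariant factors of ∂_1 are all 1, so H_0 ≅ Z.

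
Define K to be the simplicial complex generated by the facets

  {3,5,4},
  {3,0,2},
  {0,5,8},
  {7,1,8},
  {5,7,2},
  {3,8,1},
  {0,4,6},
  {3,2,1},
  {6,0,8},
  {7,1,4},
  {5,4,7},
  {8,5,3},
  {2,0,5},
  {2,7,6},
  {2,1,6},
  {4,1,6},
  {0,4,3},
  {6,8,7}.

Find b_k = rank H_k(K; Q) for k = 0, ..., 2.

Order the vertices as 0 < 1 < 2 < 3 < 4 < 5 < 6 < 7 < 8. Listing each simplex with vertices in this order, K has dimension 2 with simplices:

  0-simplices (9): [0], [1], [2], [3], [4], [5], [6], [7], [8]
  1-simplices (27): (27 of them)
  2-simplices (18): [0,2,3], [0,2,5], [0,3,4], [0,4,6], [0,5,8], [0,6,8], [1,2,3], [1,2,6], [1,3,8], [1,4,6], [1,4,7], [1,7,8], [2,5,7], [2,6,7], [3,4,5], [3,5,8], [4,5,7], [6,7,8]

so the chain groups are C_0 ≅ Z^9, C_1 ≅ Z^27, C_2 ≅ Z^18.

∂_1: C_1 → C_0 maps an edge to its endpoints' difference, ∂[p,q] = q − p.
The 9×27 boundary matrix has rank 8 and Smith normal form diag(1,1,1,1,1,1,1,1).

Boundary ∂_2: C_2 → C_1 sends each 2-simplex [p,q,r] to [q,r] − [p,r] + [p,q]. For instance
  ∂[1,4,6] = [4,6] − [1,6] + [1,4],
  ∂[4,5,7] = [5,7] − [4,7] + [4,5].
The resulting 27×18 matrix has rank 18, and its Smith normal form has invariant factors (1,1,1,1,1,1,1,1,1,1,1,1,1,1,1,1,1,2).

Computing H_k = (kernel of ∂_k) / (image of ∂_{k+1}):

  H_0: rank C_0 − rank ∂_1 = 9 − 8 = 1, and the invariant factors of ∂_1 are all 1, so H_0 = Z.
  H_1: rank ker ∂_1 − rank ∂_2 = (27 − 8) − 18 = 1, and ∂_2 has invariant factor 2 > 1, so H_1 = Z ⊕ Z/2Z.
  H_2: rank ker ∂_2 − rank ∂_3 = (18 − 18) − 0 = 0, and there is no ∂_3, so H_2 = 0.

(K is a triangulation of the Klein bottle.)

Hence the Betti numbers are b_0 = 1, b_1 = 1, b_2 = 0.

b_0 = 1, b_1 = 1, b_2 = 0.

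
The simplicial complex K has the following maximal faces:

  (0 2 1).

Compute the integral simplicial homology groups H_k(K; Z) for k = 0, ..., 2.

H_0 ≅ Z,  H_1 = 0,  H_2 = 0.

Order the vertices as 0 < 1 < 2. Listing each simplex with vertices in this order, K has dimension 2 with simplices:

  0-simplices (3): [0], [1], [2]
  1-simplices (3): [0,1], [0,2], [1,2]
  2-simplices (1): [0,1,2]

so the chain groups are C_0 ≅ Z^3, C_1 ≅ Z^3, C_2 ≅ Z^1.

Boundary ∂_1: C_1 → C_0 is given by ∂[p,q] = [q] − [p]. For instance
  ∂[1,2] = [2] − [1].
As a 3×3 matrix over Z this has rank 2, with invariant factors (1,1).

∂_2: C_2 → C_1 maps a triangle to the signed sum of its edges. For instance
  ∂[0,1,2] = [1,2] − [0,2] + [0,1].
As a 3×1 matrix over Z this has rank 1, with invariant factors (1).

Reading off H_k = ker ∂_k / im ∂_{k+1}:

  H_0: rank C_0 − rank ∂_1 = 3 − 2 = 1, and the invariant factors of ∂_1 are all 1, so H_0 ≅ Z.
  H_1: rank ker ∂_1 − rank ∂_2 = (3 − 2) − 1 = 0, and the invariant factors of ∂_2 are all 1, so H_1 ≅ 0.
  H_2: rank ker ∂_2 − rank ∂_3 = (1 − 1) − 0 = 0, and there is no ∂_3, so H_2 ≅ 0.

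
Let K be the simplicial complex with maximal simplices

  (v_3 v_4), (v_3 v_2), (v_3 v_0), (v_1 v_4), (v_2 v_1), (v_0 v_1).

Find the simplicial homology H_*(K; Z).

H_0 ≅ Z,  H_1 ≅ Z^2.

Fix the vertex order v_0 < v_1 < v_2 < v_3 < v_4 and write every simplex with vertices in increasing order. Then dim K = 1 and the simplices of K are:

  0-simplices (5): [v_0], [v_1], [v_2], [v_3], [v_4]
  1-simplices (6): [v_0,v_1], [v_0,v_3], [v_1,v_2], [v_1,v_4], [v_2,v_3], [v_3,v_4]

so the chain groups are C_0 ≅ Z^5, C_1 ≅ Z^6.

The boundary map ∂_1: C_1 → C_0 is given by ∂[p,q] = [q] − [p]. For instance
  ∂[v_2,v_3] = [v_3] − [v_2].
This gives a 5×6 integer matrix of rank 4; reducing to Smith normal form yields diagonal entries (1,1,1,1).

Now H_k = ker ∂_k / im ∂_{k+1}, so:

  H_0: rank C_0 − rank ∂_1 = 5 − 4 = 1, and the invariant factors of ∂_1 are all 1, so H_0 = Z.
  H_1: rank ker ∂_1 − rank ∂_2 = (6 − 4) − 0 = 2, and there is no ∂_2, so H_1 = Z^2.

As a check, the Euler characteristic is 5 − 6 = -1, which agrees with 1 − 2 = -1.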